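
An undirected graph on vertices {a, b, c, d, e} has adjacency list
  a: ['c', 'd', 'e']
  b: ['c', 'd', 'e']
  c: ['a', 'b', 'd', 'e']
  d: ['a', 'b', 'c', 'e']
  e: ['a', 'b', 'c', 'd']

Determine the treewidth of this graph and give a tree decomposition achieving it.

Treewidth 3.
Bags: B1 = {b, c, d, e}  B2 = {a, c, d, e}
Tree: B1–B2

Every bag has size at most 4, so the width is 4 − 1 = 3 and tw(G) ≤ 3. For the lower bound, the 4 vertices {a, c, d, e} are pairwise adjacent, and any tree decomposition puts a clique entirely inside one bag — forcing width ≥ 3. Combining the bounds, tw(G) = 3.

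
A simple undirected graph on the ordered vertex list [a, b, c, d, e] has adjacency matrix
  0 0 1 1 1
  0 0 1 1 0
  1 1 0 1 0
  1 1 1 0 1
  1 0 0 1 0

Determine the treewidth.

A width-2 tree decomposition is:
Bags: B1 = {a, d, e}  B2 = {a, c, d}  B3 = {b, c, d}
Tree: B1–B2, B2–B3
Each bag holds 3 vertices, so the decomposition has width 2, which upper-bounds the treewidth. For the lower bound, the 3 vertices {a, d, e} are pairwise adjacent, and any tree decomposition puts a clique entirely inside one bag — forcing width ≥ 2. The upper and lower bounds meet at 2, so that is the treewidth.

2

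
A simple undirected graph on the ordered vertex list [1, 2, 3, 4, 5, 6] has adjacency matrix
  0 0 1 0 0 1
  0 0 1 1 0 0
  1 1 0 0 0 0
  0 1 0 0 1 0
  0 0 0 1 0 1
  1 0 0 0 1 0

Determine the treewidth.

2

A width-2 tree decomposition is:
Bags: B1 = {1, 5, 6}  B2 = {1, 4, 5}  B3 = {1, 2, 4}  B4 = {1, 2, 3}
Tree: B1–B2, B2–B3, B3–B4
The largest bag has 3 vertices, giving width 2; this decomposition certifies tw(G) ≤ 2. For the lower bound, G contains the cycle 1–6–5–4–2–3–1, so G is not a forest; only forests have treewidth ≤ 1, hence tw(G) ≥ 2. Combining the bounds, tw(G) = 2.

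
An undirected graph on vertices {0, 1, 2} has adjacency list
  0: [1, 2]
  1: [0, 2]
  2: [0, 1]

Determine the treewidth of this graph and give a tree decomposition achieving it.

A single bag containing all 3 vertices is trivially a valid decomposition of width 2. On the other hand G contains the 3-clique {0, 1, 2}. A clique must lie in a single bag of any decomposition, so no decomposition can have width below 2. Combining the bounds, tw(G) = 2.

Treewidth 2.
Bags: B1 = {0, 1, 2}
Tree: (single bag)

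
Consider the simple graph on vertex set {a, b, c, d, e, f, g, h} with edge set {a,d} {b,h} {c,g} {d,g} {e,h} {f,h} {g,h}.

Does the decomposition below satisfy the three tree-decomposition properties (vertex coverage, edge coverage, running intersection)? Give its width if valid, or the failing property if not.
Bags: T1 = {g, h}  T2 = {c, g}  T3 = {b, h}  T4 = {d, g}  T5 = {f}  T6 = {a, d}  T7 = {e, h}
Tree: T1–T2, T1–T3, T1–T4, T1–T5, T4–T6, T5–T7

No — edge (h,f) lies in no bag.

A tree decomposition must satisfy three properties: every vertex lies in some bag; for every edge, both endpoints lie together in some bag; and for every vertex, the bags containing it form a connected subtree. Here edge (h,f) lies in no bag, so the decomposition is invalid.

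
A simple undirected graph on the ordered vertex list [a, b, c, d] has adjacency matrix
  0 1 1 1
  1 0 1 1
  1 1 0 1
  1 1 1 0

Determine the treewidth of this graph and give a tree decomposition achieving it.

With just one bag of size 4, the width is 4 − 1 = 3, so tw(G) ≤ 3. For the lower bound, the 4 vertices {a, b, c, d} are pairwise adjacent, and any tree decomposition puts a clique entirely inside one bag — forcing width ≥ 3. The upper and lower bounds meet at 3, so that is the treewidth.

Treewidth 3.
One optimal decomposition is:
Bags: B1 = {a, b, c, d}
Tree: (single bag)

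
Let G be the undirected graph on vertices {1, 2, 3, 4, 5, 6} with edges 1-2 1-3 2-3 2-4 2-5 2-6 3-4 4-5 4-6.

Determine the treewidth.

A width-2 tree decomposition is:
Bags: B1 = {2, 3, 4}  B2 = {2, 4, 6}  B3 = {2, 4, 5}  B4 = {1, 2, 3}
Tree: B1–B2, B1–B3, B1–B4
Every bag has size at most 3, so the width is 3 − 1 = 2 and tw(G) ≤ 2. For the lower bound, the 3 vertices {1, 2, 3} are pairwise adjacent, and any tree decomposition puts a clique entirely inside one bag — forcing width ≥ 2. Therefore the treewidth is 2.

2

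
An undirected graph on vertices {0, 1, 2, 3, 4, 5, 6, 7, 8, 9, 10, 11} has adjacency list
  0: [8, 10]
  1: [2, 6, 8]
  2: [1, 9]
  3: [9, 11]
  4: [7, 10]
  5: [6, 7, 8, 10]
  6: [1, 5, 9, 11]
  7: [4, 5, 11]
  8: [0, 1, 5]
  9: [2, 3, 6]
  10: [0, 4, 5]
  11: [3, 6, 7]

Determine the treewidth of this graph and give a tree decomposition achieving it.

Treewidth 3.
One such decomposition:
Bags: B1 = {0, 4, 7, 10}  B2 = {0, 5, 7, 10}  B3 = {0, 5, 7, 8}  B4 = {5, 7, 8, 11}  B5 = {5, 6, 8, 11}  B6 = {1, 6, 8, 11}  B7 = {1, 3, 6, 11}  B8 = {1, 3, 6, 9}  B9 = {1, 2, 3, 9}
Tree: B1–B2, B2–B3, B3–B4, B4–B5, B5–B6, B6–B7, B7–B8, B8–B9

Each bag holds 4 vertices, so the decomposition has width 3, which upper-bounds the treewidth. For the lower bound: the 4 vertex sets {0,4,10}, {7}, {5}, {1,6,8,11} are disjoint, each induces a connected subgraph, and every pair is joined by at least one edge of G. Contracting each set to a single vertex therefore yields K_{4} as a minor, and since treewidth is minor-monotone, tw(G) ≥ tw(K_{4}) = 3. Therefore the treewidth is 3.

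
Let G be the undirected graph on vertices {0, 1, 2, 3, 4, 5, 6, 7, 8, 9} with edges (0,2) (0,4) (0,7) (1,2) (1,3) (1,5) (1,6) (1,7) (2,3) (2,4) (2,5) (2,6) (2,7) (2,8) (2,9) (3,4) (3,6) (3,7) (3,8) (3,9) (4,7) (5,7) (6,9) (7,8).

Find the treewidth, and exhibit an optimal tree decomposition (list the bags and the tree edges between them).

Every bag has size at most 4, so the width is 4 − 1 = 3 and tw(G) ≤ 3. For the lower bound, the 4 vertices {0, 2, 4, 7} are pairwise adjacent, and any tree decomposition puts a clique entirely inside one bag — forcing width ≥ 3. Hence tw(G) = 3 exactly.

Treewidth 3.
One optimal decomposition is:
Bags: B1 = {1, 2, 3, 7}  B2 = {2, 3, 4, 7}  B3 = {1, 2, 3, 6}  B4 = {1, 2, 5, 7}  B5 = {2, 3, 6, 9}  B6 = {0, 2, 4, 7}  B7 = {2, 3, 7, 8}
Tree: B1–B2, B1–B3, B1–B4, B3–B5, B2–B6, B1–B7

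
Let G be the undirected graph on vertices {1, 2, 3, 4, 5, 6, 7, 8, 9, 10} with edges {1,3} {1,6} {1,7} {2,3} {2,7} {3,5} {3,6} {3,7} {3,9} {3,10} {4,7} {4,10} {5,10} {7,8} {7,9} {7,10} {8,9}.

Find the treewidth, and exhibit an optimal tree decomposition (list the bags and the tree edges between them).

Treewidth 2.
One such decomposition:
Bags: B1 = {1, 3, 6}  B2 = {1, 3, 7}  B3 = {3, 7, 10}  B4 = {3, 5, 10}  B5 = {2, 3, 7}  B6 = {3, 7, 9}  B7 = {7, 8, 9}  B8 = {4, 7, 10}
Tree: B1–B2, B2–B3, B3–B4, B3–B5, B3–B6, B6–B7, B3–B8

The largest bag has 3 vertices, giving width 2; this decomposition certifies tw(G) ≤ 2. For the lower bound, the 3 vertices {7, 8, 9} are pairwise adjacent, and any tree decomposition puts a clique entirely inside one bag — forcing width ≥ 2. Hence tw(G) = 2 exactly.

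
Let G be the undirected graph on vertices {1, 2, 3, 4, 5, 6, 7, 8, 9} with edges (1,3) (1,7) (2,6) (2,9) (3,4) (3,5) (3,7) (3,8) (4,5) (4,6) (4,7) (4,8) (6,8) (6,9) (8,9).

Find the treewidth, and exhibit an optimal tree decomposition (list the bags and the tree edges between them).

The largest bag has 3 vertices, giving width 2; this decomposition certifies tw(G) ≤ 2. For the lower bound, the 3 vertices {6, 8, 9} are pairwise adjacent, and any tree decomposition puts a clique entirely inside one bag — forcing width ≥ 2. Hence tw(G) = 2 exactly.

Treewidth 2.
Bags: B1 = {4, 6, 8}  B2 = {3, 4, 8}  B3 = {3, 4, 7}  B4 = {3, 4, 5}  B5 = {1, 3, 7}  B6 = {6, 8, 9}  B7 = {2, 6, 9}
Tree: B1–B2, B2–B3, B2–B4, B3–B5, B1–B6, B6–B7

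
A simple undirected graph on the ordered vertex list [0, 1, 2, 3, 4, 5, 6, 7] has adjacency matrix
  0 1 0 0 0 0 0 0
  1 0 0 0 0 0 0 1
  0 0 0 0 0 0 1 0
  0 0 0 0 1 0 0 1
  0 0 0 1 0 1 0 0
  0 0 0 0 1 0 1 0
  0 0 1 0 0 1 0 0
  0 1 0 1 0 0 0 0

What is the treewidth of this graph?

1

A width-1 tree decomposition is:
Bags: B1 = {2, 6}  B2 = {5, 6}  B3 = {4, 5}  B4 = {3, 4}  B5 = {3, 7}  B6 = {1, 7}  B7 = {0, 1}
Tree: B1–B2, B2–B3, B3–B4, B4–B5, B5–B6, B6–B7
Every bag has size at most 2, so the width is 2 − 1 = 1 and tw(G) ≤ 1. Since G has at least one edge (e.g. 2–6), it is not an edgeless graph, so tw(G) ≥ 1. Combining the bounds, tw(G) = 1.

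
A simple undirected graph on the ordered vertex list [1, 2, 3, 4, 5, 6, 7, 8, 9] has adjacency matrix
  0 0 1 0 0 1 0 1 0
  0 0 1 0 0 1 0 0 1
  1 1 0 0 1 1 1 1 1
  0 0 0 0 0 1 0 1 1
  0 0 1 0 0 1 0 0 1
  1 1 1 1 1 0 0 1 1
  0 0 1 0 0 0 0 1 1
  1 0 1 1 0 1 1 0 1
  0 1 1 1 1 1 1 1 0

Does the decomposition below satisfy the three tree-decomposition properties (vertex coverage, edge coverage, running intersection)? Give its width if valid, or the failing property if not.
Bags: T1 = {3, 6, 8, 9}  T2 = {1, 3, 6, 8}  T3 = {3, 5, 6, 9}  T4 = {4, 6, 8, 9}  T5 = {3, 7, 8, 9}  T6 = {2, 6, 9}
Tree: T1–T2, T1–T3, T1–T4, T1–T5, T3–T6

No — edge (3,2) lies in no bag.

A tree decomposition must satisfy three properties: every vertex lies in some bag; for every edge, both endpoints lie together in some bag; and for every vertex, the bags containing it form a connected subtree. Here edge (3,2) lies in no bag, so the decomposition is invalid.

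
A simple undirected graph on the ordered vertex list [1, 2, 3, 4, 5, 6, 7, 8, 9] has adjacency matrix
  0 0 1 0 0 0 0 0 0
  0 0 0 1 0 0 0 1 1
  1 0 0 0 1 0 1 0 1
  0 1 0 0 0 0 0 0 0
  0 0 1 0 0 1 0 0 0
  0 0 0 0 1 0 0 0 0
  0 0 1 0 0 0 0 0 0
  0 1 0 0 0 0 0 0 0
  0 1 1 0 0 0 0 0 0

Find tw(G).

A width-1 tree decomposition is:
Bags: B1 = {3, 5}  B2 = {1, 3}  B3 = {3, 9}  B4 = {5, 6}  B5 = {3, 7}  B6 = {2, 9}  B7 = {2, 8}  B8 = {2, 4}
Tree: B1–B2, B2–B3, B1–B4, B1–B5, B3–B6, B6–B7, B7–B8
The largest bag has 2 vertices, giving width 1; this decomposition certifies tw(G) ≤ 1. G has an edge, so its treewidth is at least 1. Combining the bounds, tw(G) = 1.

1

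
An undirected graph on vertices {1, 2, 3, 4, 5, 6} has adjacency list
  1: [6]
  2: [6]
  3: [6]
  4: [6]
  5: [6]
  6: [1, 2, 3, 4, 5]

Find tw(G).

1

A width-1 tree decomposition is:
Bags: B1 = {4, 6}  B2 = {1, 6}  B3 = {2, 6}  B4 = {5, 6}  B5 = {3, 6}
Tree: B1–B2, B2–B3, B1–B4, B2–B5
The largest bag has 2 vertices, giving width 1; this decomposition certifies tw(G) ≤ 1. Any graph with an edge has treewidth ≥ 1, and G has the edge 6–4. Therefore the treewidth is 1.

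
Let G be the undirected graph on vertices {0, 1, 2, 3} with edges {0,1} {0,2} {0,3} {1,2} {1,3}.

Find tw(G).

A width-2 tree decomposition is:
Bags: B1 = {0, 1, 3}  B2 = {0, 1, 2}
Tree: B1–B2
Every bag has size at most 3, so the width is 3 − 1 = 2 and tw(G) ≤ 2. On the other hand G contains the 3-clique {0, 1, 2}. A clique must lie in a single bag of any decomposition, so no decomposition can have width below 2. The upper and lower bounds meet at 2, so that is the treewidth.

2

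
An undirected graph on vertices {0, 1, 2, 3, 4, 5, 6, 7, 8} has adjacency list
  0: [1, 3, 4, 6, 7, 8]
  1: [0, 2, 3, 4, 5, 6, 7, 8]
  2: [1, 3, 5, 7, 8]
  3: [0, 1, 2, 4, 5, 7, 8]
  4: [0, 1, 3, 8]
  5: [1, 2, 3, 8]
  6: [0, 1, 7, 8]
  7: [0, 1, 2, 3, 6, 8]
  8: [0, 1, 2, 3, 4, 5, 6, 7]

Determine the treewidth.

A width-4 tree decomposition is:
Bags: B1 = {1, 2, 3, 7, 8}  B2 = {0, 1, 3, 7, 8}  B3 = {0, 1, 6, 7, 8}  B4 = {0, 1, 3, 4, 8}  B5 = {1, 2, 3, 5, 8}
Tree: B1–B2, B2–B3, B2–B4, B1–B5
Every bag has size at most 5, so the width is 5 − 1 = 4 and tw(G) ≤ 4. For the lower bound, the 5 vertices {0, 1, 3, 4, 8} are pairwise adjacent, and any tree decomposition puts a clique entirely inside one bag — forcing width ≥ 4. The upper and lower bounds meet at 4, so that is the treewidth.

4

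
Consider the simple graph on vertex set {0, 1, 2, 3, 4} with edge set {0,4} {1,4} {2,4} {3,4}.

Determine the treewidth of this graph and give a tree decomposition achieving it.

Treewidth 1.
Bags: B1 = {0, 4}  B2 = {1, 4}  B3 = {2, 4}  B4 = {3, 4}
Tree: B1–B2, B1–B3, B2–B4

Every bag has size at most 2, so the width is 2 − 1 = 1 and tw(G) ≤ 1. Any graph with an edge has treewidth ≥ 1, and G has the edge 4–0. The upper and lower bounds meet at 1, so that is the treewidth.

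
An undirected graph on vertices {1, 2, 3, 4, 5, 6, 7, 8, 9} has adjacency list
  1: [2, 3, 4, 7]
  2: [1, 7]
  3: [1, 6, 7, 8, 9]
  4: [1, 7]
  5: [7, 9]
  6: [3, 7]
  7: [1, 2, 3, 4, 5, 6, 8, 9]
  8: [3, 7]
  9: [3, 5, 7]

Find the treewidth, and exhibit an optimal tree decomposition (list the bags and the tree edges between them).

The largest bag has 3 vertices, giving width 2; this decomposition certifies tw(G) ≤ 2. Conversely, {1, 2, 7} is a clique of size 3, and the vertices of any clique must share a bag in every tree decomposition; so some bag has ≥ 3 vertices and tw(G) ≥ 2. The upper and lower bounds meet at 2, so that is the treewidth.

Treewidth 2.
One optimal decomposition is:
Bags: B1 = {1, 3, 7}  B2 = {3, 7, 9}  B3 = {1, 4, 7}  B4 = {3, 6, 7}  B5 = {3, 7, 8}  B6 = {1, 2, 7}  B7 = {5, 7, 9}
Tree: B1–B2, B1–B3, B1–B4, B1–B5, B3–B6, B2–B7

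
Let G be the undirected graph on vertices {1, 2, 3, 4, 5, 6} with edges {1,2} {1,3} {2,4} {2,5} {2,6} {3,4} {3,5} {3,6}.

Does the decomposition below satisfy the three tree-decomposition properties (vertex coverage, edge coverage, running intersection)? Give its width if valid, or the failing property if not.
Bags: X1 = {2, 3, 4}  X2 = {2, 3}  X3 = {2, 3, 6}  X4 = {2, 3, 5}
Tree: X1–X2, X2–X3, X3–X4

A tree decomposition must satisfy three properties: every vertex lies in some bag; for every edge, both endpoints lie together in some bag; and for every vertex, the bags containing it form a connected subtree. Here vertex 1 appears in no bag, so the decomposition is invalid.

No — vertex 1 appears in no bag.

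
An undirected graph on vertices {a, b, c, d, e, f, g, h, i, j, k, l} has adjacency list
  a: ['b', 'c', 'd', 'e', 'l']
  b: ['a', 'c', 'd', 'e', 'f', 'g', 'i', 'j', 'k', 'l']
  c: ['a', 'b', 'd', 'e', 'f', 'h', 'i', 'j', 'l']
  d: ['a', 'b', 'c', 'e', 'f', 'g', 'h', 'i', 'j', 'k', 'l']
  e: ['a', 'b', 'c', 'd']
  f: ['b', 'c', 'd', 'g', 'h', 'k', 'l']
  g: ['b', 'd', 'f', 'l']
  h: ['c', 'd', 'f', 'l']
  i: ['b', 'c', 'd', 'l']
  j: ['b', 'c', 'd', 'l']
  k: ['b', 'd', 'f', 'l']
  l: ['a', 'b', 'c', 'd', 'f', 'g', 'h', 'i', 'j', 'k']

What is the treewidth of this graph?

4

A width-4 tree decomposition is:
Bags: B1 = {b, c, d, f, l}  B2 = {b, d, f, g, l}  B3 = {b, c, d, j, l}  B4 = {b, d, f, k, l}  B5 = {b, c, d, i, l}  B6 = {a, b, c, d, l}  B7 = {c, d, f, h, l}  B8 = {a, b, c, d, e}
Tree: B1–B2, B1–B3, B2–B4, B3–B5, B1–B6, B1–B7, B6–B8
Each bag holds 5 vertices, so the decomposition has width 4, which upper-bounds the treewidth. For the lower bound, the 5 vertices {c, d, f, h, l} are pairwise adjacent, and any tree decomposition puts a clique entirely inside one bag — forcing width ≥ 4. The upper and lower bounds meet at 4, so that is the treewidth.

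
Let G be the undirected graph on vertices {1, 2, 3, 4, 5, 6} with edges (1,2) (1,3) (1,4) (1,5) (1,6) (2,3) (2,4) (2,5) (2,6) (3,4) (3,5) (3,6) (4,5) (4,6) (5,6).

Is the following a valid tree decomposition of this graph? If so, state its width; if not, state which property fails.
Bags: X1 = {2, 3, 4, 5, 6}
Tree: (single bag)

No — vertex 1 appears in no bag.

A tree decomposition must satisfy three properties: every vertex lies in some bag; for every edge, both endpoints lie together in some bag; and for every vertex, the bags containing it form a connected subtree. Here vertex 1 appears in no bag, so the decomposition is invalid.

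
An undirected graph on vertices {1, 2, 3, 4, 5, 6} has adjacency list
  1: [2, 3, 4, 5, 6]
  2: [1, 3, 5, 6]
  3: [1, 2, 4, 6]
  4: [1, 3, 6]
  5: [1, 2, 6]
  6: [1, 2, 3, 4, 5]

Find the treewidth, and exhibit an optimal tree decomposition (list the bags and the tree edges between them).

Treewidth 3.
One optimal decomposition is:
Bags: B1 = {1, 3, 4, 6}  B2 = {1, 2, 3, 6}  B3 = {1, 2, 5, 6}
Tree: B1–B2, B2–B3

Every bag has size at most 4, so the width is 4 − 1 = 3 and tw(G) ≤ 3. On the other hand G contains the 4-clique {1, 2, 3, 6}. A clique must lie in a single bag of any decomposition, so no decomposition can have width below 3. Hence tw(G) = 3 exactly.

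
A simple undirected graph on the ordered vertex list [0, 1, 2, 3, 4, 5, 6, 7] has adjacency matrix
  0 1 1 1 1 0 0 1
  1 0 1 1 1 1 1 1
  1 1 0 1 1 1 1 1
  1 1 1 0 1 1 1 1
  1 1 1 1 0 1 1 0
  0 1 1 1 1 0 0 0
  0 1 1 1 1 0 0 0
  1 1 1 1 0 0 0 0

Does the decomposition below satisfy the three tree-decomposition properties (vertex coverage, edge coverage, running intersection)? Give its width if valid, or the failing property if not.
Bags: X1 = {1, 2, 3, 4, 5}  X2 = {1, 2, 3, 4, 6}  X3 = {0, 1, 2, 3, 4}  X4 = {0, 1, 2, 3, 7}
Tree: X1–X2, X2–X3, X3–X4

Yes; width 4.

Checking the three conditions: (i) the bags cover all of {0, 1, 2, 3, 4, 5, 6, 7}; (ii) for each edge, some bag contains both endpoints; (iii) the bags containing any fixed vertex form a subtree. All hold, so the decomposition is valid with width 5 − 1 = 4.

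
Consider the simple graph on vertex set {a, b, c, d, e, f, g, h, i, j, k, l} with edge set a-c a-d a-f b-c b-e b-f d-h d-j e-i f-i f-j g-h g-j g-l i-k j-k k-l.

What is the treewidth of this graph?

3

A width-3 tree decomposition is:
Bags: B1 = {g, h, k, l}  B2 = {g, h, j, k}  B3 = {d, h, j, k}  B4 = {d, i, j, k}  B5 = {d, f, i, j}  B6 = {a, d, f, i}  B7 = {a, e, f, i}  B8 = {a, b, e, f}  B9 = {a, b, c, e}
Tree: B1–B2, B2–B3, B3–B4, B4–B5, B5–B6, B6–B7, B7–B8, B8–B9
The largest bag has 4 vertices, giving width 3; this decomposition certifies tw(G) ≤ 3. For the lower bound: the 4 vertex sets {g,h,l}, {k}, {j}, {a,d,f,i} are disjoint, each induces a connected subgraph, and every pair is joined by at least one edge of G. Contracting each set to a single vertex therefore yields K_{4} as a minor, and since treewidth is minor-monotone, tw(G) ≥ tw(K_{4}) = 3. The upper and lower bounds meet at 3, so that is the treewidth.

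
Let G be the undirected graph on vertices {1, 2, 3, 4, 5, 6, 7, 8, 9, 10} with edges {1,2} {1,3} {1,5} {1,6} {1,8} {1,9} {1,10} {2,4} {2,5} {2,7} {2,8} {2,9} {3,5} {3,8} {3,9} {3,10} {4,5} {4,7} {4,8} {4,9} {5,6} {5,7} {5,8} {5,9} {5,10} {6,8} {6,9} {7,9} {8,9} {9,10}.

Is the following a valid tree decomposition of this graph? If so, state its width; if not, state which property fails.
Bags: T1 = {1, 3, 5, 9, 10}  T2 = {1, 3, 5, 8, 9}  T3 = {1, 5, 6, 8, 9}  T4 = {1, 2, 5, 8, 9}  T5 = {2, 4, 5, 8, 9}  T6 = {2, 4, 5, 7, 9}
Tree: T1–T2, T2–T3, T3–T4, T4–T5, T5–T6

Every vertex of G appears in some bag (union = {1, 2, 3, 4, 5, 6, 7, 8, 9, 10}); every edge is covered by a bag; and for each vertex v the set of bags containing v is connected in the bag tree. The decomposition is therefore valid. The largest bag has 5 vertices, so the width is 4.

Yes; width 4.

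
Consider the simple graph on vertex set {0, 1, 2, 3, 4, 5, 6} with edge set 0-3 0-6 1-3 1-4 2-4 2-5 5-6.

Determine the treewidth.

2

A width-2 tree decomposition is:
Bags: B1 = {1, 2, 4}  B2 = {1, 2, 3}  B3 = {0, 2, 3}  B4 = {0, 2, 6}  B5 = {2, 5, 6}
Tree: B1–B2, B2–B3, B3–B4, B4–B5
The largest bag has 3 vertices, giving width 2; this decomposition certifies tw(G) ≤ 2. Since 2–4–1–3–0–6–5–2 is a cycle in G, G is not acyclic. Forests are exactly the graphs of treewidth ≤ 1, so tw(G) ≥ 2. Combining the bounds, tw(G) = 2.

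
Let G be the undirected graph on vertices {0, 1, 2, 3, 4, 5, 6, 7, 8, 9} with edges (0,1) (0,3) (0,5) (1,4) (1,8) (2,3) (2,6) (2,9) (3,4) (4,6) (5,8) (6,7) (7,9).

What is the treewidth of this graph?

2

A width-2 tree decomposition is:
Bags: B1 = {6, 7, 9}  B2 = {2, 6, 9}  B3 = {2, 4, 6}  B4 = {2, 3, 4}  B5 = {1, 3, 4}  B6 = {0, 1, 3}  B7 = {0, 1, 8}  B8 = {0, 5, 8}
Tree: B1–B2, B2–B3, B3–B4, B4–B5, B5–B6, B6–B7, B7–B8
Each bag holds 3 vertices, so the decomposition has width 2, which upper-bounds the treewidth. The edges 7–9–2–6–7 form a cycle, so G is not a tree and its treewidth is at least 2. Hence tw(G) = 2 exactly.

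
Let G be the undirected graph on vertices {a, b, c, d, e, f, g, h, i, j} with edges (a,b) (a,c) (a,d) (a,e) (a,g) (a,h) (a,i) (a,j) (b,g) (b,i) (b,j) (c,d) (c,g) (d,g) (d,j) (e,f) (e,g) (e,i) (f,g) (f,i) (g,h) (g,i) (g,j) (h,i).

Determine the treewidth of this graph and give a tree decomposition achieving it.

Treewidth 3.
One optimal decomposition is:
Bags: B1 = {a, c, d, g}  B2 = {a, d, g, j}  B3 = {a, b, g, j}  B4 = {a, b, g, i}  B5 = {a, g, h, i}  B6 = {a, e, g, i}  B7 = {e, f, g, i}
Tree: B1–B2, B2–B3, B3–B4, B4–B5, B4–B6, B6–B7

Every bag has size at most 4, so the width is 4 − 1 = 3 and tw(G) ≤ 3. Conversely, {a, d, g, j} is a clique of size 4, and the vertices of any clique must share a bag in every tree decomposition; so some bag has ≥ 4 vertices and tw(G) ≥ 3. Hence tw(G) = 3 exactly.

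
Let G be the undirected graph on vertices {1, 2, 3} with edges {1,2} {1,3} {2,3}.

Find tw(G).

2

A width-2 tree decomposition is:
Bags: B1 = {1, 2, 3}
Tree: (single bag)
With just one bag of size 3, the width is 3 − 1 = 2, so tw(G) ≤ 2. Conversely, {1, 2, 3} is a clique of size 3, and the vertices of any clique must share a bag in every tree decomposition; so some bag has ≥ 3 vertices and tw(G) ≥ 2. Combining the bounds, tw(G) = 2.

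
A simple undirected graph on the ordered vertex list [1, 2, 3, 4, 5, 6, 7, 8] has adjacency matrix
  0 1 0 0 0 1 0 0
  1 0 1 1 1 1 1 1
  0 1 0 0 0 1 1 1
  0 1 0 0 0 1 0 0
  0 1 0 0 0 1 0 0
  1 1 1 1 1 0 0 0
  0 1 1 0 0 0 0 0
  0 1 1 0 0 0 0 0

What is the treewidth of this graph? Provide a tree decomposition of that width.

Treewidth 2.
One such decomposition:
Bags: B1 = {2, 3, 7}  B2 = {2, 3, 8}  B3 = {2, 3, 6}  B4 = {1, 2, 6}  B5 = {2, 4, 6}  B6 = {2, 5, 6}
Tree: B1–B2, B2–B3, B3–B4, B4–B5, B3–B6

The largest bag has 3 vertices, giving width 2; this decomposition certifies tw(G) ≤ 2. Conversely, {2, 3, 8} is a clique of size 3, and the vertices of any clique must share a bag in every tree decomposition; so some bag has ≥ 3 vertices and tw(G) ≥ 2. The upper and lower bounds meet at 2, so that is the treewidth.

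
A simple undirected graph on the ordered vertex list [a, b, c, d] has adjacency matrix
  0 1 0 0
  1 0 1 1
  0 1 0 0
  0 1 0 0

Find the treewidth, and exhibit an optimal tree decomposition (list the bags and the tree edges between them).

The largest bag has 2 vertices, giving width 1; this decomposition certifies tw(G) ≤ 1. G has an edge, so its treewidth is at least 1. Combining the bounds, tw(G) = 1.

Treewidth 1.
Bags: B1 = {b, c}  B2 = {b, d}  B3 = {a, b}
Tree: B1–B2, B1–B3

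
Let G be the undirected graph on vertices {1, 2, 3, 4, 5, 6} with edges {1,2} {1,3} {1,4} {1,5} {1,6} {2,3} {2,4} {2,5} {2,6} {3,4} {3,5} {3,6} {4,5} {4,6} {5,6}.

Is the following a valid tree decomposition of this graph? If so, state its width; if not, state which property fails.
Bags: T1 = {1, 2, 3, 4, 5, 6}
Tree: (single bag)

Vertex coverage: the bags together contain {1, 2, 3, 4, 5, 6}, the full vertex set. Edge coverage: each edge of G has both endpoints in at least one bag. Running intersection: for every vertex, the bags containing it form a connected subtree. All three properties hold, so this is a valid tree decomposition of width max|bag| − 1 = 5, and hence tw(G) ≤ 5.

Yes; width 5.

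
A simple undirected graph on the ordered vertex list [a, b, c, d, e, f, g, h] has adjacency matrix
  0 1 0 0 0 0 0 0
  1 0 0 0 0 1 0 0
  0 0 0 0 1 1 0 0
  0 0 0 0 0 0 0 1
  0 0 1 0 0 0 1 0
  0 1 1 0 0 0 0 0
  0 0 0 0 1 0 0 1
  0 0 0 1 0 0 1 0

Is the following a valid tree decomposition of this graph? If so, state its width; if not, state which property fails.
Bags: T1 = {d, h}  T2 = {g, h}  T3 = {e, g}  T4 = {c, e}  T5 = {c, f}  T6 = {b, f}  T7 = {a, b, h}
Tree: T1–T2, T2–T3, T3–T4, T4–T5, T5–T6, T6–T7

A tree decomposition must satisfy three properties: every vertex lies in some bag; for every edge, both endpoints lie together in some bag; and for every vertex, the bags containing it form a connected subtree. Here bags containing vertex h are not connected in the tree, so the decomposition is invalid.

No — bags containing vertex h are not connected in the tree.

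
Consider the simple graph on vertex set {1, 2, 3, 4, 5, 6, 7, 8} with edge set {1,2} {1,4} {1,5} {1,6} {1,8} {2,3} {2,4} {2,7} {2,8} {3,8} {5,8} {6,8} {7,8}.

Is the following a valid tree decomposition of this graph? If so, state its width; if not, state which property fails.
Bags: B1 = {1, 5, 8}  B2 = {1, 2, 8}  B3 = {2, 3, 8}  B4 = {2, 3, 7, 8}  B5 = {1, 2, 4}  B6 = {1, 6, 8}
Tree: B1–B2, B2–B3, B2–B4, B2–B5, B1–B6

A tree decomposition must satisfy three properties: every vertex lies in some bag; for every edge, both endpoints lie together in some bag; and for every vertex, the bags containing it form a connected subtree. Here bags containing vertex 3 are not connected in the tree, so the decomposition is invalid.

No — bags containing vertex 3 are not connected in the tree.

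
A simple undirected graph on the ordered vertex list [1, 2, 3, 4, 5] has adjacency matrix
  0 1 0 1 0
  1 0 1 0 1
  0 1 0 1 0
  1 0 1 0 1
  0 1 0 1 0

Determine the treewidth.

2

A width-2 tree decomposition is:
Bags: B1 = {1, 2, 4}  B2 = {2, 4, 5}  B3 = {2, 3, 4}
Tree: B1–B2, B2–B3
The largest bag has 3 vertices, giving width 2; this decomposition certifies tw(G) ≤ 2. Since 4–1–2–5–4 is a cycle in G, G is not acyclic. Forests are exactly the graphs of treewidth ≤ 1, so tw(G) ≥ 2. Combining the bounds, tw(G) = 2.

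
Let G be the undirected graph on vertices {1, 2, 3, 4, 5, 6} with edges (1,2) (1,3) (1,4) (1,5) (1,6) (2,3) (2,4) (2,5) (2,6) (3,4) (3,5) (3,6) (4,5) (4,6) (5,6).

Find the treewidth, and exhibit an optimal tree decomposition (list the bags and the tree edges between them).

With just one bag of size 6, the width is 6 − 1 = 5, so tw(G) ≤ 5. For the lower bound, the 6 vertices {1, 2, 3, 4, 5, 6} are pairwise adjacent, and any tree decomposition puts a clique entirely inside one bag — forcing width ≥ 5. Combining the bounds, tw(G) = 5.

Treewidth 5.
Bags: B1 = {1, 2, 3, 4, 5, 6}
Tree: (single bag)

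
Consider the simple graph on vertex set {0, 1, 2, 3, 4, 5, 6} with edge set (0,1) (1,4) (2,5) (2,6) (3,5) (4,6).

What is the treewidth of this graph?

A width-1 tree decomposition is:
Bags: B1 = {3, 5}  B2 = {2, 5}  B3 = {2, 6}  B4 = {4, 6}  B5 = {1, 4}  B6 = {0, 1}
Tree: B1–B2, B2–B3, B3–B4, B4–B5, B5–B6
Every bag has size at most 2, so the width is 2 − 1 = 1 and tw(G) ≤ 1. G has an edge, so its treewidth is at least 1. The upper and lower bounds meet at 1, so that is the treewidth.

1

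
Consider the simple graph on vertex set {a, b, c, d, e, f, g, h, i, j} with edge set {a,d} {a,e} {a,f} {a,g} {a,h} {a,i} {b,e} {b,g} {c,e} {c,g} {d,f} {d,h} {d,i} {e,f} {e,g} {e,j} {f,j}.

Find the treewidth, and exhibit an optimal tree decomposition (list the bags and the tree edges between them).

Treewidth 2.
One such decomposition:
Bags: B1 = {a, e, f}  B2 = {a, d, f}  B3 = {a, e, g}  B4 = {a, d, h}  B5 = {c, e, g}  B6 = {a, d, i}  B7 = {b, e, g}  B8 = {e, f, j}
Tree: B1–B2, B1–B3, B2–B4, B3–B5, B4–B6, B5–B7, B1–B8

Every bag has size at most 3, so the width is 3 − 1 = 2 and tw(G) ≤ 2. Conversely, {e, f, j} is a clique of size 3, and the vertices of any clique must share a bag in every tree decomposition; so some bag has ≥ 3 vertices and tw(G) ≥ 2. Combining the bounds, tw(G) = 2.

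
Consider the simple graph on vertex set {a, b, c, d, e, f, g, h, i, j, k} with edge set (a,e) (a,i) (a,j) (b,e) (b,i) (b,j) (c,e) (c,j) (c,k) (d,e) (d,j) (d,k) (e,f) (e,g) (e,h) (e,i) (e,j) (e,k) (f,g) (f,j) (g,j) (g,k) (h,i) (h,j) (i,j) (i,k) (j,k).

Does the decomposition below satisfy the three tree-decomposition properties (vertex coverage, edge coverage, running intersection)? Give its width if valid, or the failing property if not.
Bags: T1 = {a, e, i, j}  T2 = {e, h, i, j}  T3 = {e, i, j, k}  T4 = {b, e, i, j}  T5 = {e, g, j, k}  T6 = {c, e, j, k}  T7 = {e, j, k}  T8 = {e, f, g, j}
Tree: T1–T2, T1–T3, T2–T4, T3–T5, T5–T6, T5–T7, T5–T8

A tree decomposition must satisfy three properties: every vertex lies in some bag; for every edge, both endpoints lie together in some bag; and for every vertex, the bags containing it form a connected subtree. Here vertex d appears in no bag, so the decomposition is invalid.

No — vertex d appears in no bag.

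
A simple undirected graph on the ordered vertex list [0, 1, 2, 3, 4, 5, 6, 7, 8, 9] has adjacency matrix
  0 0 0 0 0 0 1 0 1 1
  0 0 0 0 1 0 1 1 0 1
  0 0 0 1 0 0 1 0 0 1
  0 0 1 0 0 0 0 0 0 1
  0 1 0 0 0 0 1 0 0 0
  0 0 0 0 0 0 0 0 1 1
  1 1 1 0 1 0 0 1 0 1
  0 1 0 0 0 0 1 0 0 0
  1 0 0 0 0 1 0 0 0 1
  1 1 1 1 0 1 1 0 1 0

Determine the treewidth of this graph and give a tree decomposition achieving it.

Every bag has size at most 3, so the width is 3 − 1 = 2 and tw(G) ≤ 2. Conversely, {0, 8, 9} is a clique of size 3, and the vertices of any clique must share a bag in every tree decomposition; so some bag has ≥ 3 vertices and tw(G) ≥ 2. The upper and lower bounds meet at 2, so that is the treewidth.

Treewidth 2.
One optimal decomposition is:
Bags: B1 = {1, 6, 9}  B2 = {2, 6, 9}  B3 = {0, 6, 9}  B4 = {1, 4, 6}  B5 = {1, 6, 7}  B6 = {0, 8, 9}  B7 = {5, 8, 9}  B8 = {2, 3, 9}
Tree: B1–B2, B1–B3, B1–B4, B4–B5, B3–B6, B6–B7, B2–B8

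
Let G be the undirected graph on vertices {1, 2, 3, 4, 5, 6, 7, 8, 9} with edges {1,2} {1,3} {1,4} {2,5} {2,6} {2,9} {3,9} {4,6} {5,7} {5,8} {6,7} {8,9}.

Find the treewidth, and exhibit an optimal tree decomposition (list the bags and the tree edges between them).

The largest bag has 4 vertices, giving width 3; this decomposition certifies tw(G) ≤ 3. For the lower bound: the 4 vertex sets {5,7,8}, {9}, {2}, {1,3,4,6} are disjoint, each induces a connected subgraph, and every pair is joined by at least one edge of G. Contracting each set to a single vertex therefore yields K_{4} as a minor, and since treewidth is minor-monotone, tw(G) ≥ tw(K_{4}) = 3. The upper and lower bounds meet at 3, so that is the treewidth.

Treewidth 3.
Bags: B1 = {5, 7, 8, 9}  B2 = {2, 5, 7, 9}  B3 = {2, 6, 7, 9}  B4 = {2, 3, 6, 9}  B5 = {1, 2, 3, 6}  B6 = {1, 3, 4, 6}
Tree: B1–B2, B2–B3, B3–B4, B4–B5, B5–B6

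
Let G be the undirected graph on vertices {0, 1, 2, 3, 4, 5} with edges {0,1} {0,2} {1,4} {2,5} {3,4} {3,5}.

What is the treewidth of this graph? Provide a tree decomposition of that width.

Treewidth 2.
One such decomposition:
Bags: B1 = {0, 1, 4}  B2 = {0, 2, 4}  B3 = {2, 4, 5}  B4 = {3, 4, 5}
Tree: B1–B2, B2–B3, B3–B4

The largest bag has 3 vertices, giving width 2; this decomposition certifies tw(G) ≤ 2. For the lower bound, G contains the cycle 4–1–0–2–5–3–4, so G is not a forest; only forests have treewidth ≤ 1, hence tw(G) ≥ 2. The upper and lower bounds meet at 2, so that is the treewidth.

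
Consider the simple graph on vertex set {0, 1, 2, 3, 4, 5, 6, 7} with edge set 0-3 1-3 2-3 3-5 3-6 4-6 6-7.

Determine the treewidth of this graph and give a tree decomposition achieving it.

Every bag has size at most 2, so the width is 2 − 1 = 1 and tw(G) ≤ 1. Any graph with an edge has treewidth ≥ 1, and G has the edge 6–3. The upper and lower bounds meet at 1, so that is the treewidth.

Treewidth 1.
One optimal decomposition is:
Bags: B1 = {3, 6}  B2 = {0, 3}  B3 = {3, 5}  B4 = {4, 6}  B5 = {6, 7}  B6 = {2, 3}  B7 = {1, 3}
Tree: B1–B2, B2–B3, B1–B4, B4–B5, B2–B6, B3–B7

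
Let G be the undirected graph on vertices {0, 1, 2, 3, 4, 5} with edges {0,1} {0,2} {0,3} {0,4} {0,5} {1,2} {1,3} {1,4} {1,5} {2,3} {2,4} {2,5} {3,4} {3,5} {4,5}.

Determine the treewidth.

5

A width-5 tree decomposition is:
Bags: B1 = {0, 1, 2, 3, 4, 5}
Tree: (single bag)
A single bag containing all 6 vertices is trivially a valid decomposition of width 5. Conversely, {0, 1, 2, 3, 4, 5} is a clique of size 6, and the vertices of any clique must share a bag in every tree decomposition; so some bag has ≥ 6 vertices and tw(G) ≥ 5. Combining the bounds, tw(G) = 5.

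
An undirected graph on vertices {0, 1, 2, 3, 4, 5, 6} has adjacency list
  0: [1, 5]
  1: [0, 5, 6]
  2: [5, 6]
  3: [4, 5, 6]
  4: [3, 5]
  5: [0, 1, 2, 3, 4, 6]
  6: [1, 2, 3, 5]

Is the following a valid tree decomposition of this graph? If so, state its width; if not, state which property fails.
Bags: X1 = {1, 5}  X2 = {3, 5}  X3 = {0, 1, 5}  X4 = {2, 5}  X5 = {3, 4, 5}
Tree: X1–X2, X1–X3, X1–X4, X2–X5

No — vertex 6 appears in no bag.

A tree decomposition must satisfy three properties: every vertex lies in some bag; for every edge, both endpoints lie together in some bag; and for every vertex, the bags containing it form a connected subtree. Here vertex 6 appears in no bag, so the decomposition is invalid.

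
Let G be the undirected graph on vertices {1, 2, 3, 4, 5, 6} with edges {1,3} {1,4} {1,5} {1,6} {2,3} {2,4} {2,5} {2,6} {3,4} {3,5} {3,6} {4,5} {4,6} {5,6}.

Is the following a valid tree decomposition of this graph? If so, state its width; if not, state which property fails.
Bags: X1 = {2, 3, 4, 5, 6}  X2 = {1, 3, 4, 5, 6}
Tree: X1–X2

Checking the three conditions: (i) the bags cover all of {1, 2, 3, 4, 5, 6}; (ii) for each edge, some bag contains both endpoints; (iii) the bags containing any fixed vertex form a subtree. All hold, so the decomposition is valid with width 5 − 1 = 4.

Yes; width 4.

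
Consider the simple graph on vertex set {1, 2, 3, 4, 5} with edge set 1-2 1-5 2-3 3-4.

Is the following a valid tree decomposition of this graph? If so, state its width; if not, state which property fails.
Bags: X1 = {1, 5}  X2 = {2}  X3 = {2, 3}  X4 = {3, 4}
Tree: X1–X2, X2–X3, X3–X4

A tree decomposition must satisfy three properties: every vertex lies in some bag; for every edge, both endpoints lie together in some bag; and for every vertex, the bags containing it form a connected subtree. Here edge (1,2) lies in no bag, so the decomposition is invalid.

No — edge (1,2) lies in no bag.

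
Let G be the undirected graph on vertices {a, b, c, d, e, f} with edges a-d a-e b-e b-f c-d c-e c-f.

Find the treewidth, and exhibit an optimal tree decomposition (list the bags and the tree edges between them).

The largest bag has 3 vertices, giving width 2; this decomposition certifies tw(G) ≤ 2. The edges d–a–e–c–d form a cycle, so G is not a tree and its treewidth is at least 2. Therefore the treewidth is 2.

Treewidth 2.
Bags: B1 = {a, c, d}  B2 = {a, c, e}  B3 = {c, e, f}  B4 = {b, e, f}
Tree: B1–B2, B2–B3, B3–B4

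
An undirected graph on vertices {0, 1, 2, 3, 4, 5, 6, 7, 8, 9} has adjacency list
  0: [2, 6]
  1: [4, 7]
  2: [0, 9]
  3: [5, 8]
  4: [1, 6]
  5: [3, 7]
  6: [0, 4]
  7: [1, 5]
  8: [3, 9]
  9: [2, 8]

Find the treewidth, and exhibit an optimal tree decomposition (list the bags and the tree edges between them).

Treewidth 2.
One optimal decomposition is:
Bags: B1 = {0, 2, 9}  B2 = {0, 6, 9}  B3 = {4, 6, 9}  B4 = {1, 4, 9}  B5 = {1, 7, 9}  B6 = {5, 7, 9}  B7 = {3, 5, 9}  B8 = {3, 8, 9}
Tree: B1–B2, B2–B3, B3–B4, B4–B5, B5–B6, B6–B7, B7–B8

The largest bag has 3 vertices, giving width 2; this decomposition certifies tw(G) ≤ 2. The edges 9–2–0–6–4–1–7–5–3–8–9 form a cycle, so G is not a tree and its treewidth is at least 2. Hence tw(G) = 2 exactly.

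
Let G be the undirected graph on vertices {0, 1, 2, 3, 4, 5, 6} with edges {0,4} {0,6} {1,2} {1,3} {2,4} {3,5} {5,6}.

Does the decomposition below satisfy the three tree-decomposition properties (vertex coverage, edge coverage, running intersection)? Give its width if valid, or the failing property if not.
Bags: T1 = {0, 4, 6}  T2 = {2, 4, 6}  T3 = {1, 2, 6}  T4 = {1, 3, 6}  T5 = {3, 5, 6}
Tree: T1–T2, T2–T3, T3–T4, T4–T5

Vertex coverage: the bags together contain {0, 1, 2, 3, 4, 5, 6}, the full vertex set. Edge coverage: each edge of G has both endpoints in at least one bag. Running intersection: for every vertex, the bags containing it form a connected subtree. All three properties hold, so this is a valid tree decomposition of width max|bag| − 1 = 2, and hence tw(G) ≤ 2.

Yes; width 2.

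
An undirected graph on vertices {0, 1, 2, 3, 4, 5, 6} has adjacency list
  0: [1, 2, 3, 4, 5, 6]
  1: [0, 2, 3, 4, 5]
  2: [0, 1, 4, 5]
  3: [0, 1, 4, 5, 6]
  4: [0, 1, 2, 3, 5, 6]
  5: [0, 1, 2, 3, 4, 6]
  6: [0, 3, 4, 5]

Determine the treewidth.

A width-4 tree decomposition is:
Bags: B1 = {0, 1, 2, 4, 5}  B2 = {0, 1, 3, 4, 5}  B3 = {0, 3, 4, 5, 6}
Tree: B1–B2, B2–B3
Every bag has size at most 5, so the width is 5 − 1 = 4 and tw(G) ≤ 4. Conversely, {0, 1, 2, 4, 5} is a clique of size 5, and the vertices of any clique must share a bag in every tree decomposition; so some bag has ≥ 5 vertices and tw(G) ≥ 4. Hence tw(G) = 4 exactly.

4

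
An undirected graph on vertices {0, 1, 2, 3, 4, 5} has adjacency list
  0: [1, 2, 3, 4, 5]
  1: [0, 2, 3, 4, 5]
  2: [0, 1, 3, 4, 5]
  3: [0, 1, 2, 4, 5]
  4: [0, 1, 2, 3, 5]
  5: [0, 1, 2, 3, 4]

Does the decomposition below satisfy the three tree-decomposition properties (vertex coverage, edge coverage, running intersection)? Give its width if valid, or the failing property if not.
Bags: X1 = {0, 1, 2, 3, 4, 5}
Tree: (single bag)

Vertex coverage: the bags together contain {0, 1, 2, 3, 4, 5}, the full vertex set. Edge coverage: each edge of G has both endpoints in at least one bag. Running intersection: for every vertex, the bags containing it form a connected subtree. All three properties hold, so this is a valid tree decomposition of width max|bag| − 1 = 5, and hence tw(G) ≤ 5.

Yes; width 5.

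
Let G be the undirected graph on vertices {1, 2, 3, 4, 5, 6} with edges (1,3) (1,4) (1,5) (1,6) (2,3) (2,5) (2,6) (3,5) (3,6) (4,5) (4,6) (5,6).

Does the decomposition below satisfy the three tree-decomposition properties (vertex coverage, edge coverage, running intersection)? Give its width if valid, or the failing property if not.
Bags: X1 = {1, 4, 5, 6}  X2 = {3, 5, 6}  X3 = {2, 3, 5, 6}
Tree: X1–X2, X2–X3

No — edge (1,3) lies in no bag.

A tree decomposition must satisfy three properties: every vertex lies in some bag; for every edge, both endpoints lie together in some bag; and for every vertex, the bags containing it form a connected subtree. Here edge (1,3) lies in no bag, so the decomposition is invalid.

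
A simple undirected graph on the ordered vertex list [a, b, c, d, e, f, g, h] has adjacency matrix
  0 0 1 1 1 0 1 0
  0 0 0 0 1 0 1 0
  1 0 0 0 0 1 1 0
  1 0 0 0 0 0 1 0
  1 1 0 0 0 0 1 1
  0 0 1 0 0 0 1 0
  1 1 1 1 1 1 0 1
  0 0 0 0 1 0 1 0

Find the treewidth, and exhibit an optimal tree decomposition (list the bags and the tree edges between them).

Each bag holds 3 vertices, so the decomposition has width 2, which upper-bounds the treewidth. For the lower bound, the 3 vertices {a, d, g} are pairwise adjacent, and any tree decomposition puts a clique entirely inside one bag — forcing width ≥ 2. Therefore the treewidth is 2.

Treewidth 2.
One optimal decomposition is:
Bags: B1 = {a, c, g}  B2 = {a, d, g}  B3 = {a, e, g}  B4 = {e, g, h}  B5 = {b, e, g}  B6 = {c, f, g}
Tree: B1–B2, B1–B3, B3–B4, B3–B5, B1–B6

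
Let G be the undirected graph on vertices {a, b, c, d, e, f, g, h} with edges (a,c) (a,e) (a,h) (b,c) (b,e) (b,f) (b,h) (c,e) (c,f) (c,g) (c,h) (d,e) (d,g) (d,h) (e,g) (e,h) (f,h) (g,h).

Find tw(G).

A width-3 tree decomposition is:
Bags: B1 = {b, c, e, h}  B2 = {a, c, e, h}  B3 = {c, e, g, h}  B4 = {b, c, f, h}  B5 = {d, e, g, h}
Tree: B1–B2, B2–B3, B1–B4, B3–B5
Every bag has size at most 4, so the width is 4 − 1 = 3 and tw(G) ≤ 3. On the other hand G contains the 4-clique {d, e, g, h}. A clique must lie in a single bag of any decomposition, so no decomposition can have width below 3. Hence tw(G) = 3 exactly.

3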